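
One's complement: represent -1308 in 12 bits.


Original: 010100011100
Invert all bits:
  bit 0: 0 → 1
  bit 1: 1 → 0
  bit 2: 0 → 1
  bit 3: 1 → 0
  bit 4: 0 → 1
  bit 5: 0 → 1
  bit 6: 0 → 1
  bit 7: 1 → 0
  bit 8: 1 → 0
  bit 9: 1 → 0
  bit 10: 0 → 1
  bit 11: 0 → 1
= 101011100011


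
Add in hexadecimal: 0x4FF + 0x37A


Align and add column by column (LSB to MSB, each column mod 16 with carry):
  04FF
+ 037A
  ----
  col 0: F(15) + A(10) + 0 (carry in) = 25 → 9(9), carry out 1
  col 1: F(15) + 7(7) + 1 (carry in) = 23 → 7(7), carry out 1
  col 2: 4(4) + 3(3) + 1 (carry in) = 8 → 8(8), carry out 0
  col 3: 0(0) + 0(0) + 0 (carry in) = 0 → 0(0), carry out 0
Reading digits MSB→LSB: 0879
Strip leading zeros: 879
= 0x879


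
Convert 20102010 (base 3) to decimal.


Positional values (base 3):
  0 × 3^0 = 0 × 1 = 0
  1 × 3^1 = 1 × 3 = 3
  0 × 3^2 = 0 × 9 = 0
  2 × 3^3 = 2 × 27 = 54
  0 × 3^4 = 0 × 81 = 0
  1 × 3^5 = 1 × 243 = 243
  0 × 3^6 = 0 × 729 = 0
  2 × 3^7 = 2 × 2187 = 4374
Sum = 0 + 3 + 0 + 54 + 0 + 243 + 0 + 4374
= 4674


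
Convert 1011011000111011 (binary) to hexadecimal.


Group into 4-bit nibbles: 1011011000111011
  1011 = B
  0110 = 6
  0011 = 3
  1011 = B
= 0xB63B


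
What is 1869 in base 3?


Divide by 3 repeatedly:
1869 ÷ 3 = 623 remainder 0
623 ÷ 3 = 207 remainder 2
207 ÷ 3 = 69 remainder 0
69 ÷ 3 = 23 remainder 0
23 ÷ 3 = 7 remainder 2
7 ÷ 3 = 2 remainder 1
2 ÷ 3 = 0 remainder 2
Reading remainders bottom-up:
= 2120020


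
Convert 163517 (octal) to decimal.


Positional values:
Position 0: 7 × 8^0 = 7
Position 1: 1 × 8^1 = 8
Position 2: 5 × 8^2 = 320
Position 3: 3 × 8^3 = 1536
Position 4: 6 × 8^4 = 24576
Position 5: 1 × 8^5 = 32768
Sum = 7 + 8 + 320 + 1536 + 24576 + 32768
= 59215


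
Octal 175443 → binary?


Each octal digit → 3 binary bits:
  1 = 001
  7 = 111
  5 = 101
  4 = 100
  4 = 100
  3 = 011
Concatenate: 001 111 101 100 100 011
= 001111101100100011


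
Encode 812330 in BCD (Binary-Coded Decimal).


Each digit → 4-bit binary:
  8 → 1000
  1 → 0001
  2 → 0010
  3 → 0011
  3 → 0011
  0 → 0000
= 1000 0001 0010 0011 0011 0000


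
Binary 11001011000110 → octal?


Group into 3-bit groups: 011001011000110
  011 = 3
  001 = 1
  011 = 3
  000 = 0
  110 = 6
= 0o31306


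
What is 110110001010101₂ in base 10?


Positional values:
Bit 0: 1 × 2^0 = 1
Bit 2: 1 × 2^2 = 4
Bit 4: 1 × 2^4 = 16
Bit 6: 1 × 2^6 = 64
Bit 10: 1 × 2^10 = 1024
Bit 11: 1 × 2^11 = 2048
Bit 13: 1 × 2^13 = 8192
Bit 14: 1 × 2^14 = 16384
Sum = 1 + 4 + 16 + 64 + 1024 + 2048 + 8192 + 16384
= 27733


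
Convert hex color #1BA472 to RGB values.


Hex: #1BA472
R = 1B₁₆ = 27
G = A4₁₆ = 164
B = 72₁₆ = 114
= RGB(27, 164, 114)


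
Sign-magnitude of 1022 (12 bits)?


Sign bit: 0 (positive)
Magnitude: 1022 = 01111111110
= 001111111110


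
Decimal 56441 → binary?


Divide by 2 repeatedly:
56441 ÷ 2 = 28220 remainder 1
28220 ÷ 2 = 14110 remainder 0
14110 ÷ 2 = 7055 remainder 0
7055 ÷ 2 = 3527 remainder 1
3527 ÷ 2 = 1763 remainder 1
1763 ÷ 2 = 881 remainder 1
881 ÷ 2 = 440 remainder 1
440 ÷ 2 = 220 remainder 0
220 ÷ 2 = 110 remainder 0
110 ÷ 2 = 55 remainder 0
55 ÷ 2 = 27 remainder 1
27 ÷ 2 = 13 remainder 1
13 ÷ 2 = 6 remainder 1
6 ÷ 2 = 3 remainder 0
3 ÷ 2 = 1 remainder 1
1 ÷ 2 = 0 remainder 1
Reading remainders bottom-up:
= 1101110001111001


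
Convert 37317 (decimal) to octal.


Divide by 8 repeatedly:
37317 ÷ 8 = 4664 remainder 5
4664 ÷ 8 = 583 remainder 0
583 ÷ 8 = 72 remainder 7
72 ÷ 8 = 9 remainder 0
9 ÷ 8 = 1 remainder 1
1 ÷ 8 = 0 remainder 1
Reading remainders bottom-up:
= 0o110705


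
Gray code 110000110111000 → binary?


Gray code: 110000110111000
MSB stays the same: 1
Each subsequent bit = prev_binary XOR current_gray:
  B[1] = 1 XOR 1 = 0
  B[2] = 0 XOR 0 = 0
  B[3] = 0 XOR 0 = 0
  B[4] = 0 XOR 0 = 0
  B[5] = 0 XOR 0 = 0
  B[6] = 0 XOR 1 = 1
  B[7] = 1 XOR 1 = 0
  B[8] = 0 XOR 0 = 0
  B[9] = 0 XOR 1 = 1
  B[10] = 1 XOR 1 = 0
  B[11] = 0 XOR 1 = 1
  B[12] = 1 XOR 0 = 1
  B[13] = 1 XOR 0 = 1
  B[14] = 1 XOR 0 = 1
= 100000100101111 (16687 decimal)


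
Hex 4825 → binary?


Each hex digit → 4 binary bits:
  4 = 0100
  8 = 1000
  2 = 0010
  5 = 0101
Concatenate: 0100 1000 0010 0101
= 0100100000100101


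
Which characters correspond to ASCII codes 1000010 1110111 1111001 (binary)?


Codes (binary): 1000010 1110111 1111001
Per-code ASCII lookup:
  1000010 = 66  (range 65-90: uppercase, 66 - 65 = 1) → 'B'
  1110111 = 119  (range 97-122: lowercase, 119 - 97 = 22) → 'w'
  1111001 = 121  (range 97-122: lowercase, 121 - 97 = 24) → 'y'
= 'Bwy'


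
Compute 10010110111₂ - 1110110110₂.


Align and subtract column by column (LSB to MSB, borrowing when needed):
  10010110111
- 01110110110
  -----------
  col 0: (1 - 0 borrow-in) - 0 → 1 - 0 = 1, borrow out 0
  col 1: (1 - 0 borrow-in) - 1 → 1 - 1 = 0, borrow out 0
  col 2: (1 - 0 borrow-in) - 1 → 1 - 1 = 0, borrow out 0
  col 3: (0 - 0 borrow-in) - 0 → 0 - 0 = 0, borrow out 0
  col 4: (1 - 0 borrow-in) - 1 → 1 - 1 = 0, borrow out 0
  col 5: (1 - 0 borrow-in) - 1 → 1 - 1 = 0, borrow out 0
  col 6: (0 - 0 borrow-in) - 0 → 0 - 0 = 0, borrow out 0
  col 7: (1 - 0 borrow-in) - 1 → 1 - 1 = 0, borrow out 0
  col 8: (0 - 0 borrow-in) - 1 → borrow from next column: (0+2) - 1 = 1, borrow out 1
  col 9: (0 - 1 borrow-in) - 1 → borrow from next column: (-1+2) - 1 = 0, borrow out 1
  col 10: (1 - 1 borrow-in) - 0 → 0 - 0 = 0, borrow out 0
Reading bits MSB→LSB: 00100000001
Strip leading zeros: 100000001
= 100000001


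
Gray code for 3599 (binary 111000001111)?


Binary: 111000001111
Gray code: G = B XOR (B >> 1)
B >> 1 = 011100000111
111000001111 XOR 011100000111:
  1 XOR 0 = 1
  1 XOR 1 = 0
  1 XOR 1 = 0
  0 XOR 1 = 1
  0 XOR 0 = 0
  0 XOR 0 = 0
  0 XOR 0 = 0
  0 XOR 0 = 0
  1 XOR 0 = 1
  1 XOR 1 = 0
  1 XOR 1 = 0
  1 XOR 1 = 0
= 100100001000


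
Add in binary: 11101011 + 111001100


Align and add column by column (LSB to MSB, carry propagating):
  0011101011
+ 0111001100
  ----------
  col 0: 1 + 0 + 0 (carry in) = 1 → bit 1, carry out 0
  col 1: 1 + 0 + 0 (carry in) = 1 → bit 1, carry out 0
  col 2: 0 + 1 + 0 (carry in) = 1 → bit 1, carry out 0
  col 3: 1 + 1 + 0 (carry in) = 2 → bit 0, carry out 1
  col 4: 0 + 0 + 1 (carry in) = 1 → bit 1, carry out 0
  col 5: 1 + 0 + 0 (carry in) = 1 → bit 1, carry out 0
  col 6: 1 + 1 + 0 (carry in) = 2 → bit 0, carry out 1
  col 7: 1 + 1 + 1 (carry in) = 3 → bit 1, carry out 1
  col 8: 0 + 1 + 1 (carry in) = 2 → bit 0, carry out 1
  col 9: 0 + 0 + 1 (carry in) = 1 → bit 1, carry out 0
Reading bits MSB→LSB: 1010110111
Strip leading zeros: 1010110111
= 1010110111


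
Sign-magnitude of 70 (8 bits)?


Sign bit: 0 (positive)
Magnitude: 70 = 1000110
= 01000110


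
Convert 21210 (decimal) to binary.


Divide by 2 repeatedly:
21210 ÷ 2 = 10605 remainder 0
10605 ÷ 2 = 5302 remainder 1
5302 ÷ 2 = 2651 remainder 0
2651 ÷ 2 = 1325 remainder 1
1325 ÷ 2 = 662 remainder 1
662 ÷ 2 = 331 remainder 0
331 ÷ 2 = 165 remainder 1
165 ÷ 2 = 82 remainder 1
82 ÷ 2 = 41 remainder 0
41 ÷ 2 = 20 remainder 1
20 ÷ 2 = 10 remainder 0
10 ÷ 2 = 5 remainder 0
5 ÷ 2 = 2 remainder 1
2 ÷ 2 = 1 remainder 0
1 ÷ 2 = 0 remainder 1
Reading remainders bottom-up:
= 101001011011010


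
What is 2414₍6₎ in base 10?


Positional values (base 6):
  4 × 6^0 = 4 × 1 = 4
  1 × 6^1 = 1 × 6 = 6
  4 × 6^2 = 4 × 36 = 144
  2 × 6^3 = 2 × 216 = 432
Sum = 4 + 6 + 144 + 432
= 586


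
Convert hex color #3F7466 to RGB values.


Hex: #3F7466
R = 3F₁₆ = 63
G = 74₁₆ = 116
B = 66₁₆ = 102
= RGB(63, 116, 102)


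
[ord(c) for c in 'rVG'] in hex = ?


String: 'rVG'  (3 characters)
Per-character ASCII lookup:
  'r': lowercase starts at 97: 'r' = 97 + 17 = 114 → 0x72
  'V': uppercase starts at 65: 'V' = 65 + 21 = 86 → 0x56
  'G': uppercase starts at 65: 'G' = 65 + 6 = 71 → 0x47
= 0x72 0x56 0x47


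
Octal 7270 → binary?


Each octal digit → 3 binary bits:
  7 = 111
  2 = 010
  7 = 111
  0 = 000
Concatenate: 111 010 111 000
= 111010111000


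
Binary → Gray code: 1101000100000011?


Binary: 1101000100000011
Gray code: G = B XOR (B >> 1)
B >> 1 = 0110100010000001
1101000100000011 XOR 0110100010000001:
  1 XOR 0 = 1
  1 XOR 1 = 0
  0 XOR 1 = 1
  1 XOR 0 = 1
  0 XOR 1 = 1
  0 XOR 0 = 0
  0 XOR 0 = 0
  1 XOR 0 = 1
  0 XOR 1 = 1
  0 XOR 0 = 0
  0 XOR 0 = 0
  0 XOR 0 = 0
  0 XOR 0 = 0
  0 XOR 0 = 0
  1 XOR 0 = 1
  1 XOR 1 = 0
= 1011100110000010


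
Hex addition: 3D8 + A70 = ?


Align and add column by column (LSB to MSB, each column mod 16 with carry):
  03D8
+ 0A70
  ----
  col 0: 8(8) + 0(0) + 0 (carry in) = 8 → 8(8), carry out 0
  col 1: D(13) + 7(7) + 0 (carry in) = 20 → 4(4), carry out 1
  col 2: 3(3) + A(10) + 1 (carry in) = 14 → E(14), carry out 0
  col 3: 0(0) + 0(0) + 0 (carry in) = 0 → 0(0), carry out 0
Reading digits MSB→LSB: 0E48
Strip leading zeros: E48
= 0xE48


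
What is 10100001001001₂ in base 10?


Positional values:
Bit 0: 1 × 2^0 = 1
Bit 3: 1 × 2^3 = 8
Bit 6: 1 × 2^6 = 64
Bit 11: 1 × 2^11 = 2048
Bit 13: 1 × 2^13 = 8192
Sum = 1 + 8 + 64 + 2048 + 8192
= 10313


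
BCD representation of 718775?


Each digit → 4-bit binary:
  7 → 0111
  1 → 0001
  8 → 1000
  7 → 0111
  7 → 0111
  5 → 0101
= 0111 0001 1000 0111 0111 0101


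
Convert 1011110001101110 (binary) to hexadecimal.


Group into 4-bit nibbles: 1011110001101110
  1011 = B
  1100 = C
  0110 = 6
  1110 = E
= 0xBC6E


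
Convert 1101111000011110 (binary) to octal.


Group into 3-bit groups: 001101111000011110
  001 = 1
  101 = 5
  111 = 7
  000 = 0
  011 = 3
  110 = 6
= 0o157036


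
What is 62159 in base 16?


Divide by 16 repeatedly:
62159 ÷ 16 = 3884 remainder 15 (F)
3884 ÷ 16 = 242 remainder 12 (C)
242 ÷ 16 = 15 remainder 2 (2)
15 ÷ 16 = 0 remainder 15 (F)
Reading remainders bottom-up:
= 0xF2CF


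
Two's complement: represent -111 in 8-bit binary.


Original: 01101111
Step 1 - Invert all bits: 10010000
Step 2 - Add 1: 10010000 + 1
= 10010001 (represents -111)


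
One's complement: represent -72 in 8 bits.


Original: 01001000
Invert all bits:
  bit 0: 0 → 1
  bit 1: 1 → 0
  bit 2: 0 → 1
  bit 3: 0 → 1
  bit 4: 1 → 0
  bit 5: 0 → 1
  bit 6: 0 → 1
  bit 7: 0 → 1
= 10110111


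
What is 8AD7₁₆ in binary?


Each hex digit → 4 binary bits:
  8 = 1000
  A = 1010
  D = 1101
  7 = 0111
Concatenate: 1000 1010 1101 0111
= 1000101011010111


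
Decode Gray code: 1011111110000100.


Gray code: 1011111110000100
MSB stays the same: 1
Each subsequent bit = prev_binary XOR current_gray:
  B[1] = 1 XOR 0 = 1
  B[2] = 1 XOR 1 = 0
  B[3] = 0 XOR 1 = 1
  B[4] = 1 XOR 1 = 0
  B[5] = 0 XOR 1 = 1
  B[6] = 1 XOR 1 = 0
  B[7] = 0 XOR 1 = 1
  B[8] = 1 XOR 1 = 0
  B[9] = 0 XOR 0 = 0
  B[10] = 0 XOR 0 = 0
  B[11] = 0 XOR 0 = 0
  B[12] = 0 XOR 0 = 0
  B[13] = 0 XOR 1 = 1
  B[14] = 1 XOR 0 = 1
  B[15] = 1 XOR 0 = 1
= 1101010100000111 (54535 decimal)


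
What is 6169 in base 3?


Divide by 3 repeatedly:
6169 ÷ 3 = 2056 remainder 1
2056 ÷ 3 = 685 remainder 1
685 ÷ 3 = 228 remainder 1
228 ÷ 3 = 76 remainder 0
76 ÷ 3 = 25 remainder 1
25 ÷ 3 = 8 remainder 1
8 ÷ 3 = 2 remainder 2
2 ÷ 3 = 0 remainder 2
Reading remainders bottom-up:
= 22110111


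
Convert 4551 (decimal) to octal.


Divide by 8 repeatedly:
4551 ÷ 8 = 568 remainder 7
568 ÷ 8 = 71 remainder 0
71 ÷ 8 = 8 remainder 7
8 ÷ 8 = 1 remainder 0
1 ÷ 8 = 0 remainder 1
Reading remainders bottom-up:
= 0o10707


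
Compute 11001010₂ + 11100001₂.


Align and add column by column (LSB to MSB, carry propagating):
  011001010
+ 011100001
  ---------
  col 0: 0 + 1 + 0 (carry in) = 1 → bit 1, carry out 0
  col 1: 1 + 0 + 0 (carry in) = 1 → bit 1, carry out 0
  col 2: 0 + 0 + 0 (carry in) = 0 → bit 0, carry out 0
  col 3: 1 + 0 + 0 (carry in) = 1 → bit 1, carry out 0
  col 4: 0 + 0 + 0 (carry in) = 0 → bit 0, carry out 0
  col 5: 0 + 1 + 0 (carry in) = 1 → bit 1, carry out 0
  col 6: 1 + 1 + 0 (carry in) = 2 → bit 0, carry out 1
  col 7: 1 + 1 + 1 (carry in) = 3 → bit 1, carry out 1
  col 8: 0 + 0 + 1 (carry in) = 1 → bit 1, carry out 0
Reading bits MSB→LSB: 110101011
Strip leading zeros: 110101011
= 110101011


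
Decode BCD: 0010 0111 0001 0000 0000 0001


Each 4-bit group → digit:
  0010 → 2
  0111 → 7
  0001 → 1
  0000 → 0
  0000 → 0
  0001 → 1
= 271001


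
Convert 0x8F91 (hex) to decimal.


Positional values:
Position 0: 1 × 16^0 = 1 × 1 = 1
Position 1: 9 × 16^1 = 9 × 16 = 144
Position 2: F × 16^2 = 15 × 256 = 3840
Position 3: 8 × 16^3 = 8 × 4096 = 32768
Sum = 1 + 144 + 3840 + 32768
= 36753


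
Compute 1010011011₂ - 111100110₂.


Align and subtract column by column (LSB to MSB, borrowing when needed):
  1010011011
- 0111100110
  ----------
  col 0: (1 - 0 borrow-in) - 0 → 1 - 0 = 1, borrow out 0
  col 1: (1 - 0 borrow-in) - 1 → 1 - 1 = 0, borrow out 0
  col 2: (0 - 0 borrow-in) - 1 → borrow from next column: (0+2) - 1 = 1, borrow out 1
  col 3: (1 - 1 borrow-in) - 0 → 0 - 0 = 0, borrow out 0
  col 4: (1 - 0 borrow-in) - 0 → 1 - 0 = 1, borrow out 0
  col 5: (0 - 0 borrow-in) - 1 → borrow from next column: (0+2) - 1 = 1, borrow out 1
  col 6: (0 - 1 borrow-in) - 1 → borrow from next column: (-1+2) - 1 = 0, borrow out 1
  col 7: (1 - 1 borrow-in) - 1 → borrow from next column: (0+2) - 1 = 1, borrow out 1
  col 8: (0 - 1 borrow-in) - 1 → borrow from next column: (-1+2) - 1 = 0, borrow out 1
  col 9: (1 - 1 borrow-in) - 0 → 0 - 0 = 0, borrow out 0
Reading bits MSB→LSB: 0010110101
Strip leading zeros: 10110101
= 10110101


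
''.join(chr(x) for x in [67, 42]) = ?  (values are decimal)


Codes (decimal): 67 42
Per-code ASCII lookup:
  67  (range 65-90: uppercase, 67 - 65 = 2) → 'C'
  42  (special character) → '*'
= 'C*'


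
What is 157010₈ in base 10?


Positional values:
Position 0: 0 × 8^0 = 0
Position 1: 1 × 8^1 = 8
Position 2: 0 × 8^2 = 0
Position 3: 7 × 8^3 = 3584
Position 4: 5 × 8^4 = 20480
Position 5: 1 × 8^5 = 32768
Sum = 0 + 8 + 0 + 3584 + 20480 + 32768
= 56840


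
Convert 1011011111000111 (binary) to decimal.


Positional values:
Bit 0: 1 × 2^0 = 1
Bit 1: 1 × 2^1 = 2
Bit 2: 1 × 2^2 = 4
Bit 6: 1 × 2^6 = 64
Bit 7: 1 × 2^7 = 128
Bit 8: 1 × 2^8 = 256
Bit 9: 1 × 2^9 = 512
Bit 10: 1 × 2^10 = 1024
Bit 12: 1 × 2^12 = 4096
Bit 13: 1 × 2^13 = 8192
Bit 15: 1 × 2^15 = 32768
Sum = 1 + 2 + 4 + 64 + 128 + 256 + 512 + 1024 + 4096 + 8192 + 32768
= 47047


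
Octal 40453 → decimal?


Positional values:
Position 0: 3 × 8^0 = 3
Position 1: 5 × 8^1 = 40
Position 2: 4 × 8^2 = 256
Position 3: 0 × 8^3 = 0
Position 4: 4 × 8^4 = 16384
Sum = 3 + 40 + 256 + 0 + 16384
= 16683


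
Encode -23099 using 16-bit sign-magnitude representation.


Sign bit: 1 (negative)
Magnitude: 23099 = 101101000111011
= 1101101000111011


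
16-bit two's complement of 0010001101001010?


Original: 0010001101001010
Step 1 - Invert all bits: 1101110010110101
Step 2 - Add 1: 1101110010110101 + 1
= 1101110010110110 (represents -9034)


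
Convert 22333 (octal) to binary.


Each octal digit → 3 binary bits:
  2 = 010
  2 = 010
  3 = 011
  3 = 011
  3 = 011
Concatenate: 010 010 011 011 011
= 010010011011011


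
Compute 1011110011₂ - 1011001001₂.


Align and subtract column by column (LSB to MSB, borrowing when needed):
  1011110011
- 1011001001
  ----------
  col 0: (1 - 0 borrow-in) - 1 → 1 - 1 = 0, borrow out 0
  col 1: (1 - 0 borrow-in) - 0 → 1 - 0 = 1, borrow out 0
  col 2: (0 - 0 borrow-in) - 0 → 0 - 0 = 0, borrow out 0
  col 3: (0 - 0 borrow-in) - 1 → borrow from next column: (0+2) - 1 = 1, borrow out 1
  col 4: (1 - 1 borrow-in) - 0 → 0 - 0 = 0, borrow out 0
  col 5: (1 - 0 borrow-in) - 0 → 1 - 0 = 1, borrow out 0
  col 6: (1 - 0 borrow-in) - 1 → 1 - 1 = 0, borrow out 0
  col 7: (1 - 0 borrow-in) - 1 → 1 - 1 = 0, borrow out 0
  col 8: (0 - 0 borrow-in) - 0 → 0 - 0 = 0, borrow out 0
  col 9: (1 - 0 borrow-in) - 1 → 1 - 1 = 0, borrow out 0
Reading bits MSB→LSB: 0000101010
Strip leading zeros: 101010
= 101010


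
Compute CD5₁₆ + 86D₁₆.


Align and add column by column (LSB to MSB, each column mod 16 with carry):
  0CD5
+ 086D
  ----
  col 0: 5(5) + D(13) + 0 (carry in) = 18 → 2(2), carry out 1
  col 1: D(13) + 6(6) + 1 (carry in) = 20 → 4(4), carry out 1
  col 2: C(12) + 8(8) + 1 (carry in) = 21 → 5(5), carry out 1
  col 3: 0(0) + 0(0) + 1 (carry in) = 1 → 1(1), carry out 0
Reading digits MSB→LSB: 1542
Strip leading zeros: 1542
= 0x1542


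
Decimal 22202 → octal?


Divide by 8 repeatedly:
22202 ÷ 8 = 2775 remainder 2
2775 ÷ 8 = 346 remainder 7
346 ÷ 8 = 43 remainder 2
43 ÷ 8 = 5 remainder 3
5 ÷ 8 = 0 remainder 5
Reading remainders bottom-up:
= 0o53272


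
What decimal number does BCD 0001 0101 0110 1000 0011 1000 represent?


Each 4-bit group → digit:
  0001 → 1
  0101 → 5
  0110 → 6
  1000 → 8
  0011 → 3
  1000 → 8
= 156838


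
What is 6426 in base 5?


Divide by 5 repeatedly:
6426 ÷ 5 = 1285 remainder 1
1285 ÷ 5 = 257 remainder 0
257 ÷ 5 = 51 remainder 2
51 ÷ 5 = 10 remainder 1
10 ÷ 5 = 2 remainder 0
2 ÷ 5 = 0 remainder 2
Reading remainders bottom-up:
= 201201


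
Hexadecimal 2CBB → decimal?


Positional values:
Position 0: B × 16^0 = 11 × 1 = 11
Position 1: B × 16^1 = 11 × 16 = 176
Position 2: C × 16^2 = 12 × 256 = 3072
Position 3: 2 × 16^3 = 2 × 4096 = 8192
Sum = 11 + 176 + 3072 + 8192
= 11451


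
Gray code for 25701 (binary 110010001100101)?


Binary: 110010001100101
Gray code: G = B XOR (B >> 1)
B >> 1 = 011001000110010
110010001100101 XOR 011001000110010:
  1 XOR 0 = 1
  1 XOR 1 = 0
  0 XOR 1 = 1
  0 XOR 0 = 0
  1 XOR 0 = 1
  0 XOR 1 = 1
  0 XOR 0 = 0
  0 XOR 0 = 0
  1 XOR 0 = 1
  1 XOR 1 = 0
  0 XOR 1 = 1
  0 XOR 0 = 0
  1 XOR 0 = 1
  0 XOR 1 = 1
  1 XOR 0 = 1
= 101011001010111


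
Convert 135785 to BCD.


Each digit → 4-bit binary:
  1 → 0001
  3 → 0011
  5 → 0101
  7 → 0111
  8 → 1000
  5 → 0101
= 0001 0011 0101 0111 1000 0101


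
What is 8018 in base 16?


Divide by 16 repeatedly:
8018 ÷ 16 = 501 remainder 2 (2)
501 ÷ 16 = 31 remainder 5 (5)
31 ÷ 16 = 1 remainder 15 (F)
1 ÷ 16 = 0 remainder 1 (1)
Reading remainders bottom-up:
= 0x1F52


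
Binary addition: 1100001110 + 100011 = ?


Align and add column by column (LSB to MSB, carry propagating):
  01100001110
+ 00000100011
  -----------
  col 0: 0 + 1 + 0 (carry in) = 1 → bit 1, carry out 0
  col 1: 1 + 1 + 0 (carry in) = 2 → bit 0, carry out 1
  col 2: 1 + 0 + 1 (carry in) = 2 → bit 0, carry out 1
  col 3: 1 + 0 + 1 (carry in) = 2 → bit 0, carry out 1
  col 4: 0 + 0 + 1 (carry in) = 1 → bit 1, carry out 0
  col 5: 0 + 1 + 0 (carry in) = 1 → bit 1, carry out 0
  col 6: 0 + 0 + 0 (carry in) = 0 → bit 0, carry out 0
  col 7: 0 + 0 + 0 (carry in) = 0 → bit 0, carry out 0
  col 8: 1 + 0 + 0 (carry in) = 1 → bit 1, carry out 0
  col 9: 1 + 0 + 0 (carry in) = 1 → bit 1, carry out 0
  col 10: 0 + 0 + 0 (carry in) = 0 → bit 0, carry out 0
Reading bits MSB→LSB: 01100110001
Strip leading zeros: 1100110001
= 1100110001


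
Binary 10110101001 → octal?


Group into 3-bit groups: 010110101001
  010 = 2
  110 = 6
  101 = 5
  001 = 1
= 0o2651


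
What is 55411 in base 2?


Divide by 2 repeatedly:
55411 ÷ 2 = 27705 remainder 1
27705 ÷ 2 = 13852 remainder 1
13852 ÷ 2 = 6926 remainder 0
6926 ÷ 2 = 3463 remainder 0
3463 ÷ 2 = 1731 remainder 1
1731 ÷ 2 = 865 remainder 1
865 ÷ 2 = 432 remainder 1
432 ÷ 2 = 216 remainder 0
216 ÷ 2 = 108 remainder 0
108 ÷ 2 = 54 remainder 0
54 ÷ 2 = 27 remainder 0
27 ÷ 2 = 13 remainder 1
13 ÷ 2 = 6 remainder 1
6 ÷ 2 = 3 remainder 0
3 ÷ 2 = 1 remainder 1
1 ÷ 2 = 0 remainder 1
Reading remainders bottom-up:
= 1101100001110011


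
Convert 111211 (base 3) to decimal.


Positional values (base 3):
  1 × 3^0 = 1 × 1 = 1
  1 × 3^1 = 1 × 3 = 3
  2 × 3^2 = 2 × 9 = 18
  1 × 3^3 = 1 × 27 = 27
  1 × 3^4 = 1 × 81 = 81
  1 × 3^5 = 1 × 243 = 243
Sum = 1 + 3 + 18 + 27 + 81 + 243
= 373


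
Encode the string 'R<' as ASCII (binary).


String: 'R<'  (2 characters)
Per-character ASCII lookup:
  'R': uppercase starts at 65: 'R' = 65 + 17 = 82 → 1010010
  '<': special character: '<' = 60 → 111100
= 1010010 111100


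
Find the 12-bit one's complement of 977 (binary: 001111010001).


Original: 001111010001
Invert all bits:
  bit 0: 0 → 1
  bit 1: 0 → 1
  bit 2: 1 → 0
  bit 3: 1 → 0
  bit 4: 1 → 0
  bit 5: 1 → 0
  bit 6: 0 → 1
  bit 7: 1 → 0
  bit 8: 0 → 1
  bit 9: 0 → 1
  bit 10: 0 → 1
  bit 11: 1 → 0
= 110000101110


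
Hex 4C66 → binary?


Each hex digit → 4 binary bits:
  4 = 0100
  C = 1100
  6 = 0110
  6 = 0110
Concatenate: 0100 1100 0110 0110
= 0100110001100110


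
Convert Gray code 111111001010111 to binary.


Gray code: 111111001010111
MSB stays the same: 1
Each subsequent bit = prev_binary XOR current_gray:
  B[1] = 1 XOR 1 = 0
  B[2] = 0 XOR 1 = 1
  B[3] = 1 XOR 1 = 0
  B[4] = 0 XOR 1 = 1
  B[5] = 1 XOR 1 = 0
  B[6] = 0 XOR 0 = 0
  B[7] = 0 XOR 0 = 0
  B[8] = 0 XOR 1 = 1
  B[9] = 1 XOR 0 = 1
  B[10] = 1 XOR 1 = 0
  B[11] = 0 XOR 0 = 0
  B[12] = 0 XOR 1 = 1
  B[13] = 1 XOR 1 = 0
  B[14] = 0 XOR 1 = 1
= 101010001100101 (21605 decimal)


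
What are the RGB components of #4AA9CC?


Hex: #4AA9CC
R = 4A₁₆ = 74
G = A9₁₆ = 169
B = CC₁₆ = 204
= RGB(74, 169, 204)


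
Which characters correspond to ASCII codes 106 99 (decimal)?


Codes (decimal): 106 99
Per-code ASCII lookup:
  106  (range 97-122: lowercase, 106 - 97 = 9) → 'j'
  99  (range 97-122: lowercase, 99 - 97 = 2) → 'c'
= 'jc'


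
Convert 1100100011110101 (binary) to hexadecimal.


Group into 4-bit nibbles: 1100100011110101
  1100 = C
  1000 = 8
  1111 = F
  0101 = 5
= 0xC8F5


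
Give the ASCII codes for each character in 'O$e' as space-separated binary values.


String: 'O$e'  (3 characters)
Per-character ASCII lookup:
  'O': uppercase starts at 65: 'O' = 65 + 14 = 79 → 1001111
  '$': special character: '$' = 36 → 100100
  'e': lowercase starts at 97: 'e' = 97 + 4 = 101 → 1100101
= 1001111 100100 1100101


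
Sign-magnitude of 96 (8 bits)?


Sign bit: 0 (positive)
Magnitude: 96 = 1100000
= 01100000


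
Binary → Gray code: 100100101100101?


Binary: 100100101100101
Gray code: G = B XOR (B >> 1)
B >> 1 = 010010010110010
100100101100101 XOR 010010010110010:
  1 XOR 0 = 1
  0 XOR 1 = 1
  0 XOR 0 = 0
  1 XOR 0 = 1
  0 XOR 1 = 1
  0 XOR 0 = 0
  1 XOR 0 = 1
  0 XOR 1 = 1
  1 XOR 0 = 1
  1 XOR 1 = 0
  0 XOR 1 = 1
  0 XOR 0 = 0
  1 XOR 0 = 1
  0 XOR 1 = 1
  1 XOR 0 = 1
= 110110111010111


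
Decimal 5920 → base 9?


Divide by 9 repeatedly:
5920 ÷ 9 = 657 remainder 7
657 ÷ 9 = 73 remainder 0
73 ÷ 9 = 8 remainder 1
8 ÷ 9 = 0 remainder 8
Reading remainders bottom-up:
= 8107


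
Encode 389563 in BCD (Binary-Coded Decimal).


Each digit → 4-bit binary:
  3 → 0011
  8 → 1000
  9 → 1001
  5 → 0101
  6 → 0110
  3 → 0011
= 0011 1000 1001 0101 0110 0011


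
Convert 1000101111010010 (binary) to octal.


Group into 3-bit groups: 001000101111010010
  001 = 1
  000 = 0
  101 = 5
  111 = 7
  010 = 2
  010 = 2
= 0o105722


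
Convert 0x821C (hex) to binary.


Each hex digit → 4 binary bits:
  8 = 1000
  2 = 0010
  1 = 0001
  C = 1100
Concatenate: 1000 0010 0001 1100
= 1000001000011100


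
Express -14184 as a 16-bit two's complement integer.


Original: 0011011101101000
Step 1 - Invert all bits: 1100100010010111
Step 2 - Add 1: 1100100010010111 + 1
= 1100100010011000 (represents -14184)


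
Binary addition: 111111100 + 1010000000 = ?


Align and add column by column (LSB to MSB, carry propagating):
  00111111100
+ 01010000000
  -----------
  col 0: 0 + 0 + 0 (carry in) = 0 → bit 0, carry out 0
  col 1: 0 + 0 + 0 (carry in) = 0 → bit 0, carry out 0
  col 2: 1 + 0 + 0 (carry in) = 1 → bit 1, carry out 0
  col 3: 1 + 0 + 0 (carry in) = 1 → bit 1, carry out 0
  col 4: 1 + 0 + 0 (carry in) = 1 → bit 1, carry out 0
  col 5: 1 + 0 + 0 (carry in) = 1 → bit 1, carry out 0
  col 6: 1 + 0 + 0 (carry in) = 1 → bit 1, carry out 0
  col 7: 1 + 1 + 0 (carry in) = 2 → bit 0, carry out 1
  col 8: 1 + 0 + 1 (carry in) = 2 → bit 0, carry out 1
  col 9: 0 + 1 + 1 (carry in) = 2 → bit 0, carry out 1
  col 10: 0 + 0 + 1 (carry in) = 1 → bit 1, carry out 0
Reading bits MSB→LSB: 10001111100
Strip leading zeros: 10001111100
= 10001111100


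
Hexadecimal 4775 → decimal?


Positional values:
Position 0: 5 × 16^0 = 5 × 1 = 5
Position 1: 7 × 16^1 = 7 × 16 = 112
Position 2: 7 × 16^2 = 7 × 256 = 1792
Position 3: 4 × 16^3 = 4 × 4096 = 16384
Sum = 5 + 112 + 1792 + 16384
= 18293


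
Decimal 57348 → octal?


Divide by 8 repeatedly:
57348 ÷ 8 = 7168 remainder 4
7168 ÷ 8 = 896 remainder 0
896 ÷ 8 = 112 remainder 0
112 ÷ 8 = 14 remainder 0
14 ÷ 8 = 1 remainder 6
1 ÷ 8 = 0 remainder 1
Reading remainders bottom-up:
= 0o160004


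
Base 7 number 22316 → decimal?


Positional values (base 7):
  6 × 7^0 = 6 × 1 = 6
  1 × 7^1 = 1 × 7 = 7
  3 × 7^2 = 3 × 49 = 147
  2 × 7^3 = 2 × 343 = 686
  2 × 7^4 = 2 × 2401 = 4802
Sum = 6 + 7 + 147 + 686 + 4802
= 5648


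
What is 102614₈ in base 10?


Positional values:
Position 0: 4 × 8^0 = 4
Position 1: 1 × 8^1 = 8
Position 2: 6 × 8^2 = 384
Position 3: 2 × 8^3 = 1024
Position 4: 0 × 8^4 = 0
Position 5: 1 × 8^5 = 32768
Sum = 4 + 8 + 384 + 1024 + 0 + 32768
= 34188


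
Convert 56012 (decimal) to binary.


Divide by 2 repeatedly:
56012 ÷ 2 = 28006 remainder 0
28006 ÷ 2 = 14003 remainder 0
14003 ÷ 2 = 7001 remainder 1
7001 ÷ 2 = 3500 remainder 1
3500 ÷ 2 = 1750 remainder 0
1750 ÷ 2 = 875 remainder 0
875 ÷ 2 = 437 remainder 1
437 ÷ 2 = 218 remainder 1
218 ÷ 2 = 109 remainder 0
109 ÷ 2 = 54 remainder 1
54 ÷ 2 = 27 remainder 0
27 ÷ 2 = 13 remainder 1
13 ÷ 2 = 6 remainder 1
6 ÷ 2 = 3 remainder 0
3 ÷ 2 = 1 remainder 1
1 ÷ 2 = 0 remainder 1
Reading remainders bottom-up:
= 1101101011001100


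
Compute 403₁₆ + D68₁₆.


Align and add column by column (LSB to MSB, each column mod 16 with carry):
  0403
+ 0D68
  ----
  col 0: 3(3) + 8(8) + 0 (carry in) = 11 → B(11), carry out 0
  col 1: 0(0) + 6(6) + 0 (carry in) = 6 → 6(6), carry out 0
  col 2: 4(4) + D(13) + 0 (carry in) = 17 → 1(1), carry out 1
  col 3: 0(0) + 0(0) + 1 (carry in) = 1 → 1(1), carry out 0
Reading digits MSB→LSB: 116B
Strip leading zeros: 116B
= 0x116B


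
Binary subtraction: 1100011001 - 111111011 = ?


Align and subtract column by column (LSB to MSB, borrowing when needed):
  1100011001
- 0111111011
  ----------
  col 0: (1 - 0 borrow-in) - 1 → 1 - 1 = 0, borrow out 0
  col 1: (0 - 0 borrow-in) - 1 → borrow from next column: (0+2) - 1 = 1, borrow out 1
  col 2: (0 - 1 borrow-in) - 0 → borrow from next column: (-1+2) - 0 = 1, borrow out 1
  col 3: (1 - 1 borrow-in) - 1 → borrow from next column: (0+2) - 1 = 1, borrow out 1
  col 4: (1 - 1 borrow-in) - 1 → borrow from next column: (0+2) - 1 = 1, borrow out 1
  col 5: (0 - 1 borrow-in) - 1 → borrow from next column: (-1+2) - 1 = 0, borrow out 1
  col 6: (0 - 1 borrow-in) - 1 → borrow from next column: (-1+2) - 1 = 0, borrow out 1
  col 7: (0 - 1 borrow-in) - 1 → borrow from next column: (-1+2) - 1 = 0, borrow out 1
  col 8: (1 - 1 borrow-in) - 1 → borrow from next column: (0+2) - 1 = 1, borrow out 1
  col 9: (1 - 1 borrow-in) - 0 → 0 - 0 = 0, borrow out 0
Reading bits MSB→LSB: 0100011110
Strip leading zeros: 100011110
= 100011110


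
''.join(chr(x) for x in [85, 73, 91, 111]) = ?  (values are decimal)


Codes (decimal): 85 73 91 111
Per-code ASCII lookup:
  85  (range 65-90: uppercase, 85 - 65 = 20) → 'U'
  73  (range 65-90: uppercase, 73 - 65 = 8) → 'I'
  91  (special character) → '['
  111  (range 97-122: lowercase, 111 - 97 = 14) → 'o'
= 'UI[o'


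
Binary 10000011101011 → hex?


Group into 4-bit nibbles: 0010000011101011
  0010 = 2
  0000 = 0
  1110 = E
  1011 = B
= 0x20EB


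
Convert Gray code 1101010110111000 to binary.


Gray code: 1101010110111000
MSB stays the same: 1
Each subsequent bit = prev_binary XOR current_gray:
  B[1] = 1 XOR 1 = 0
  B[2] = 0 XOR 0 = 0
  B[3] = 0 XOR 1 = 1
  B[4] = 1 XOR 0 = 1
  B[5] = 1 XOR 1 = 0
  B[6] = 0 XOR 0 = 0
  B[7] = 0 XOR 1 = 1
  B[8] = 1 XOR 1 = 0
  B[9] = 0 XOR 0 = 0
  B[10] = 0 XOR 1 = 1
  B[11] = 1 XOR 1 = 0
  B[12] = 0 XOR 1 = 1
  B[13] = 1 XOR 0 = 1
  B[14] = 1 XOR 0 = 1
  B[15] = 1 XOR 0 = 1
= 1001100100101111 (39215 decimal)


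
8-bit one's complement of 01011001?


Original: 01011001
Invert all bits:
  bit 0: 0 → 1
  bit 1: 1 → 0
  bit 2: 0 → 1
  bit 3: 1 → 0
  bit 4: 1 → 0
  bit 5: 0 → 1
  bit 6: 0 → 1
  bit 7: 1 → 0
= 10100110


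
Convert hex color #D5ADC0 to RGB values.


Hex: #D5ADC0
R = D5₁₆ = 213
G = AD₁₆ = 173
B = C0₁₆ = 192
= RGB(213, 173, 192)


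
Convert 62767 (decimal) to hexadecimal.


Divide by 16 repeatedly:
62767 ÷ 16 = 3922 remainder 15 (F)
3922 ÷ 16 = 245 remainder 2 (2)
245 ÷ 16 = 15 remainder 5 (5)
15 ÷ 16 = 0 remainder 15 (F)
Reading remainders bottom-up:
= 0xF52F


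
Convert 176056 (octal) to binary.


Each octal digit → 3 binary bits:
  1 = 001
  7 = 111
  6 = 110
  0 = 000
  5 = 101
  6 = 110
Concatenate: 001 111 110 000 101 110
= 001111110000101110


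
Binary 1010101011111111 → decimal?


Positional values:
Bit 0: 1 × 2^0 = 1
Bit 1: 1 × 2^1 = 2
Bit 2: 1 × 2^2 = 4
Bit 3: 1 × 2^3 = 8
Bit 4: 1 × 2^4 = 16
Bit 5: 1 × 2^5 = 32
Bit 6: 1 × 2^6 = 64
Bit 7: 1 × 2^7 = 128
Bit 9: 1 × 2^9 = 512
Bit 11: 1 × 2^11 = 2048
Bit 13: 1 × 2^13 = 8192
Bit 15: 1 × 2^15 = 32768
Sum = 1 + 2 + 4 + 8 + 16 + 32 + 64 + 128 + 512 + 2048 + 8192 + 32768
= 43775


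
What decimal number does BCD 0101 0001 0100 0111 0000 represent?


Each 4-bit group → digit:
  0101 → 5
  0001 → 1
  0100 → 4
  0111 → 7
  0000 → 0
= 51470


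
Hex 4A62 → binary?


Each hex digit → 4 binary bits:
  4 = 0100
  A = 1010
  6 = 0110
  2 = 0010
Concatenate: 0100 1010 0110 0010
= 0100101001100010


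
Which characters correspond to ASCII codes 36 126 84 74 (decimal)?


Codes (decimal): 36 126 84 74
Per-code ASCII lookup:
  36  (special character) → '$'
  126  (special character) → '~'
  84  (range 65-90: uppercase, 84 - 65 = 19) → 'T'
  74  (range 65-90: uppercase, 74 - 65 = 9) → 'J'
= '$~TJ'


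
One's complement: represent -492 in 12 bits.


Original: 000111101100
Invert all bits:
  bit 0: 0 → 1
  bit 1: 0 → 1
  bit 2: 0 → 1
  bit 3: 1 → 0
  bit 4: 1 → 0
  bit 5: 1 → 0
  bit 6: 1 → 0
  bit 7: 0 → 1
  bit 8: 1 → 0
  bit 9: 1 → 0
  bit 10: 0 → 1
  bit 11: 0 → 1
= 111000010011


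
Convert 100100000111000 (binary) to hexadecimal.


Group into 4-bit nibbles: 0100100000111000
  0100 = 4
  1000 = 8
  0011 = 3
  1000 = 8
= 0x4838


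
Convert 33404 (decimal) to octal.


Divide by 8 repeatedly:
33404 ÷ 8 = 4175 remainder 4
4175 ÷ 8 = 521 remainder 7
521 ÷ 8 = 65 remainder 1
65 ÷ 8 = 8 remainder 1
8 ÷ 8 = 1 remainder 0
1 ÷ 8 = 0 remainder 1
Reading remainders bottom-up:
= 0o101174


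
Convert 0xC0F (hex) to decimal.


Positional values:
Position 0: F × 16^0 = 15 × 1 = 15
Position 1: 0 × 16^1 = 0 × 16 = 0
Position 2: C × 16^2 = 12 × 256 = 3072
Sum = 15 + 0 + 3072
= 3087


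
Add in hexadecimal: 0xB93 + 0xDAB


Align and add column by column (LSB to MSB, each column mod 16 with carry):
  0B93
+ 0DAB
  ----
  col 0: 3(3) + B(11) + 0 (carry in) = 14 → E(14), carry out 0
  col 1: 9(9) + A(10) + 0 (carry in) = 19 → 3(3), carry out 1
  col 2: B(11) + D(13) + 1 (carry in) = 25 → 9(9), carry out 1
  col 3: 0(0) + 0(0) + 1 (carry in) = 1 → 1(1), carry out 0
Reading digits MSB→LSB: 193E
Strip leading zeros: 193E
= 0x193E


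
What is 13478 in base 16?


Divide by 16 repeatedly:
13478 ÷ 16 = 842 remainder 6 (6)
842 ÷ 16 = 52 remainder 10 (A)
52 ÷ 16 = 3 remainder 4 (4)
3 ÷ 16 = 0 remainder 3 (3)
Reading remainders bottom-up:
= 0x34A6


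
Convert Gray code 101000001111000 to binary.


Gray code: 101000001111000
MSB stays the same: 1
Each subsequent bit = prev_binary XOR current_gray:
  B[1] = 1 XOR 0 = 1
  B[2] = 1 XOR 1 = 0
  B[3] = 0 XOR 0 = 0
  B[4] = 0 XOR 0 = 0
  B[5] = 0 XOR 0 = 0
  B[6] = 0 XOR 0 = 0
  B[7] = 0 XOR 0 = 0
  B[8] = 0 XOR 1 = 1
  B[9] = 1 XOR 1 = 0
  B[10] = 0 XOR 1 = 1
  B[11] = 1 XOR 1 = 0
  B[12] = 0 XOR 0 = 0
  B[13] = 0 XOR 0 = 0
  B[14] = 0 XOR 0 = 0
= 110000001010000 (24656 decimal)


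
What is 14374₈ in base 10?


Positional values:
Position 0: 4 × 8^0 = 4
Position 1: 7 × 8^1 = 56
Position 2: 3 × 8^2 = 192
Position 3: 4 × 8^3 = 2048
Position 4: 1 × 8^4 = 4096
Sum = 4 + 56 + 192 + 2048 + 4096
= 6396


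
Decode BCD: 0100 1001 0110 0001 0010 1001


Each 4-bit group → digit:
  0100 → 4
  1001 → 9
  0110 → 6
  0001 → 1
  0010 → 2
  1001 → 9
= 496129


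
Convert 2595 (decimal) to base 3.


Divide by 3 repeatedly:
2595 ÷ 3 = 865 remainder 0
865 ÷ 3 = 288 remainder 1
288 ÷ 3 = 96 remainder 0
96 ÷ 3 = 32 remainder 0
32 ÷ 3 = 10 remainder 2
10 ÷ 3 = 3 remainder 1
3 ÷ 3 = 1 remainder 0
1 ÷ 3 = 0 remainder 1
Reading remainders bottom-up:
= 10120010


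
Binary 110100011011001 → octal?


Group into 3-bit groups: 110100011011001
  110 = 6
  100 = 4
  011 = 3
  011 = 3
  001 = 1
= 0o64331


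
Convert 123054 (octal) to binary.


Each octal digit → 3 binary bits:
  1 = 001
  2 = 010
  3 = 011
  0 = 000
  5 = 101
  4 = 100
Concatenate: 001 010 011 000 101 100
= 001010011000101100


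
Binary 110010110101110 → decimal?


Positional values:
Bit 1: 1 × 2^1 = 2
Bit 2: 1 × 2^2 = 4
Bit 3: 1 × 2^3 = 8
Bit 5: 1 × 2^5 = 32
Bit 7: 1 × 2^7 = 128
Bit 8: 1 × 2^8 = 256
Bit 10: 1 × 2^10 = 1024
Bit 13: 1 × 2^13 = 8192
Bit 14: 1 × 2^14 = 16384
Sum = 2 + 4 + 8 + 32 + 128 + 256 + 1024 + 8192 + 16384
= 26030


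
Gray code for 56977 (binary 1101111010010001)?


Binary: 1101111010010001
Gray code: G = B XOR (B >> 1)
B >> 1 = 0110111101001000
1101111010010001 XOR 0110111101001000:
  1 XOR 0 = 1
  1 XOR 1 = 0
  0 XOR 1 = 1
  1 XOR 0 = 1
  1 XOR 1 = 0
  1 XOR 1 = 0
  1 XOR 1 = 0
  0 XOR 1 = 1
  1 XOR 0 = 1
  0 XOR 1 = 1
  0 XOR 0 = 0
  1 XOR 0 = 1
  0 XOR 1 = 1
  0 XOR 0 = 0
  0 XOR 0 = 0
  1 XOR 0 = 1
= 1011000111011001


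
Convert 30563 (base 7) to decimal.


Positional values (base 7):
  3 × 7^0 = 3 × 1 = 3
  6 × 7^1 = 6 × 7 = 42
  5 × 7^2 = 5 × 49 = 245
  0 × 7^3 = 0 × 343 = 0
  3 × 7^4 = 3 × 2401 = 7203
Sum = 3 + 42 + 245 + 0 + 7203
= 7493


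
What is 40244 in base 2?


Divide by 2 repeatedly:
40244 ÷ 2 = 20122 remainder 0
20122 ÷ 2 = 10061 remainder 0
10061 ÷ 2 = 5030 remainder 1
5030 ÷ 2 = 2515 remainder 0
2515 ÷ 2 = 1257 remainder 1
1257 ÷ 2 = 628 remainder 1
628 ÷ 2 = 314 remainder 0
314 ÷ 2 = 157 remainder 0
157 ÷ 2 = 78 remainder 1
78 ÷ 2 = 39 remainder 0
39 ÷ 2 = 19 remainder 1
19 ÷ 2 = 9 remainder 1
9 ÷ 2 = 4 remainder 1
4 ÷ 2 = 2 remainder 0
2 ÷ 2 = 1 remainder 0
1 ÷ 2 = 0 remainder 1
Reading remainders bottom-up:
= 1001110100110100


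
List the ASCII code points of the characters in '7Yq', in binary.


String: '7Yq'  (3 characters)
Per-character ASCII lookup:
  '7': digits start at 48: '7' = 48 + 7 = 55 → 110111
  'Y': uppercase starts at 65: 'Y' = 65 + 24 = 89 → 1011001
  'q': lowercase starts at 97: 'q' = 97 + 16 = 113 → 1110001
= 110111 1011001 1110001


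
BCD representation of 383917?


Each digit → 4-bit binary:
  3 → 0011
  8 → 1000
  3 → 0011
  9 → 1001
  1 → 0001
  7 → 0111
= 0011 1000 0011 1001 0001 0111


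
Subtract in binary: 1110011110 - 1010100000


Align and subtract column by column (LSB to MSB, borrowing when needed):
  1110011110
- 1010100000
  ----------
  col 0: (0 - 0 borrow-in) - 0 → 0 - 0 = 0, borrow out 0
  col 1: (1 - 0 borrow-in) - 0 → 1 - 0 = 1, borrow out 0
  col 2: (1 - 0 borrow-in) - 0 → 1 - 0 = 1, borrow out 0
  col 3: (1 - 0 borrow-in) - 0 → 1 - 0 = 1, borrow out 0
  col 4: (1 - 0 borrow-in) - 0 → 1 - 0 = 1, borrow out 0
  col 5: (0 - 0 borrow-in) - 1 → borrow from next column: (0+2) - 1 = 1, borrow out 1
  col 6: (0 - 1 borrow-in) - 0 → borrow from next column: (-1+2) - 0 = 1, borrow out 1
  col 7: (1 - 1 borrow-in) - 1 → borrow from next column: (0+2) - 1 = 1, borrow out 1
  col 8: (1 - 1 borrow-in) - 0 → 0 - 0 = 0, borrow out 0
  col 9: (1 - 0 borrow-in) - 1 → 1 - 1 = 0, borrow out 0
Reading bits MSB→LSB: 0011111110
Strip leading zeros: 11111110
= 11111110


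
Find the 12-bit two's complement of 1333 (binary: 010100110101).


Original: 010100110101
Step 1 - Invert all bits: 101011001010
Step 2 - Add 1: 101011001010 + 1
= 101011001011 (represents -1333)


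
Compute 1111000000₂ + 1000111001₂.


Align and add column by column (LSB to MSB, carry propagating):
  01111000000
+ 01000111001
  -----------
  col 0: 0 + 1 + 0 (carry in) = 1 → bit 1, carry out 0
  col 1: 0 + 0 + 0 (carry in) = 0 → bit 0, carry out 0
  col 2: 0 + 0 + 0 (carry in) = 0 → bit 0, carry out 0
  col 3: 0 + 1 + 0 (carry in) = 1 → bit 1, carry out 0
  col 4: 0 + 1 + 0 (carry in) = 1 → bit 1, carry out 0
  col 5: 0 + 1 + 0 (carry in) = 1 → bit 1, carry out 0
  col 6: 1 + 0 + 0 (carry in) = 1 → bit 1, carry out 0
  col 7: 1 + 0 + 0 (carry in) = 1 → bit 1, carry out 0
  col 8: 1 + 0 + 0 (carry in) = 1 → bit 1, carry out 0
  col 9: 1 + 1 + 0 (carry in) = 2 → bit 0, carry out 1
  col 10: 0 + 0 + 1 (carry in) = 1 → bit 1, carry out 0
Reading bits MSB→LSB: 10111111001
Strip leading zeros: 10111111001
= 10111111001


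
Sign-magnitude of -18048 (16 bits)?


Sign bit: 1 (negative)
Magnitude: 18048 = 100011010000000
= 1100011010000000


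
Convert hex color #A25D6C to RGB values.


Hex: #A25D6C
R = A2₁₆ = 162
G = 5D₁₆ = 93
B = 6C₁₆ = 108
= RGB(162, 93, 108)


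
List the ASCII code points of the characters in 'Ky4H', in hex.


String: 'Ky4H'  (4 characters)
Per-character ASCII lookup:
  'K': uppercase starts at 65: 'K' = 65 + 10 = 75 → 0x4B
  'y': lowercase starts at 97: 'y' = 97 + 24 = 121 → 0x79
  '4': digits start at 48: '4' = 48 + 4 = 52 → 0x34
  'H': uppercase starts at 65: 'H' = 65 + 7 = 72 → 0x48
= 0x4B 0x79 0x34 0x48


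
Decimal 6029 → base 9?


Divide by 9 repeatedly:
6029 ÷ 9 = 669 remainder 8
669 ÷ 9 = 74 remainder 3
74 ÷ 9 = 8 remainder 2
8 ÷ 9 = 0 remainder 8
Reading remainders bottom-up:
= 8238


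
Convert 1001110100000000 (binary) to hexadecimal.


Group into 4-bit nibbles: 1001110100000000
  1001 = 9
  1101 = D
  0000 = 0
  0000 = 0
= 0x9D00


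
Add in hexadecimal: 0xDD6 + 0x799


Align and add column by column (LSB to MSB, each column mod 16 with carry):
  0DD6
+ 0799
  ----
  col 0: 6(6) + 9(9) + 0 (carry in) = 15 → F(15), carry out 0
  col 1: D(13) + 9(9) + 0 (carry in) = 22 → 6(6), carry out 1
  col 2: D(13) + 7(7) + 1 (carry in) = 21 → 5(5), carry out 1
  col 3: 0(0) + 0(0) + 1 (carry in) = 1 → 1(1), carry out 0
Reading digits MSB→LSB: 156F
Strip leading zeros: 156F
= 0x156F


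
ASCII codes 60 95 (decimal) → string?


Codes (decimal): 60 95
Per-code ASCII lookup:
  60  (special character) → '<'
  95  (special character) → '_'
= '<_'


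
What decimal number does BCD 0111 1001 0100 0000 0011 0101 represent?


Each 4-bit group → digit:
  0111 → 7
  1001 → 9
  0100 → 4
  0000 → 0
  0011 → 3
  0101 → 5
= 794035


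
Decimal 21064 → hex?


Divide by 16 repeatedly:
21064 ÷ 16 = 1316 remainder 8 (8)
1316 ÷ 16 = 82 remainder 4 (4)
82 ÷ 16 = 5 remainder 2 (2)
5 ÷ 16 = 0 remainder 5 (5)
Reading remainders bottom-up:
= 0x5248
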